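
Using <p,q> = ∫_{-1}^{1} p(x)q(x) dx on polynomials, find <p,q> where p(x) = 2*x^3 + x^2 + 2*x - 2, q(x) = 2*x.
<p,q> = 64/15

Expand the product: p(x)·q(x) = 4*x^4 + 2*x^3 + 4*x^2 - 4*x.
∫_{-1}^{1} of each monomial x^k gives [2/(k+1) if k even, 0 if k odd]. Integrating term-by-term (or equivalently evaluating the antiderivative F(x) = 4*x^5/5 + x^4/2 + 4*x^3/3 - 2*x^2 at the endpoints):
  F(1) − F(−1) = 19/30 − (-109/30) = 64/15.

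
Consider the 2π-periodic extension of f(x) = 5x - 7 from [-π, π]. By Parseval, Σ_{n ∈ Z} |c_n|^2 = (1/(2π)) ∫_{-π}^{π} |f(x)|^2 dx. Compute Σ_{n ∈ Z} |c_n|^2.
Σ |c_n|^2 = 25π^2/3 + 49

Expand and integrate term by term over [-π, π]:
  ∫ (5x)^2 dx = 25·(2π^3/3); ∫ 2·5·(-7)·x dx = 0 (odd integrand); ∫ (-7)^2 dx = 49·2π.
So (1/(2π)) ∫_{-π}^{π} (5x - 7)^2 dx = 25π^2/3 + 49 = 25π^2/3 + 49.
Parseval ⇒ Σ |c_n|^2 = 25π^2/3 + 49.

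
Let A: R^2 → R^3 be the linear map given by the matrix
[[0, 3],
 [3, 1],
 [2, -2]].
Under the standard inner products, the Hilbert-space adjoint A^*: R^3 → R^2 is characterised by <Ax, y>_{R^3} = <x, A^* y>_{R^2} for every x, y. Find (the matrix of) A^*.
A^* = A^T =
[[0, 3, 2],
 [3, 1, -2]]

For real matrices with standard dot products, the defining identity <Ax, y> = <x, A^* y> gives (Ax)^T y = x^T (A^*) y, i.e. x^T A^T y = x^T (A^*) y. Since this holds for all x, y, we must have A^* = A^T. Therefore
A^* =
[[0, 3, 2],
 [3, 1, -2]].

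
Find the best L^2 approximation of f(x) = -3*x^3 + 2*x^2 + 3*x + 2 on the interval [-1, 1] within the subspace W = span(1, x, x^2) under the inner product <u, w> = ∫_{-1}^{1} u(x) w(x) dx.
g(x) = 2*x^2 + 6*x/5 + 2

The best approximation g ∈ W is the orthogonal projection of f onto W. Writing g = a_0 + a_1 x + a_2 x^2, the coefficients solve the normal equations G · a = b where
  G_{ij} = <φ_i, φ_j> and b_i = <f, φ_i>, with φ_0 = 1, φ_1 = x, φ_2 = x^2.
G =
  [2, 0, 2/3]
  [0, 2/3, 0]
  [2/3, 0, 2/5],
b = (16/3, 4/5, 32/15).
Solving gives a_0 = 2, a_1 = 6/5, a_2 = 2, so
  g(x) = 2*x^2 + 6*x/5 + 2.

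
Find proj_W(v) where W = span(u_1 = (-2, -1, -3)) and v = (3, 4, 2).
proj_W(v) = (16/7, 8/7, 24/7)

Set up U = [u_1 | ... | u_1] ∈ R^(3×1). The projector onto W = col(U) is P = U (U^T U)^(-1) U^T.
Compute U^T U =
  [14],
and U^T v = (-16).
Solve U^T U · c = U^T v for the coefficients: c = (-8/7). The projection is proj_W(v) = U c.
Check: (v - proj_W(v)) · u_1 = 0  (should be 0).
Result: proj_W(v) = (16/7, 8/7, 24/7).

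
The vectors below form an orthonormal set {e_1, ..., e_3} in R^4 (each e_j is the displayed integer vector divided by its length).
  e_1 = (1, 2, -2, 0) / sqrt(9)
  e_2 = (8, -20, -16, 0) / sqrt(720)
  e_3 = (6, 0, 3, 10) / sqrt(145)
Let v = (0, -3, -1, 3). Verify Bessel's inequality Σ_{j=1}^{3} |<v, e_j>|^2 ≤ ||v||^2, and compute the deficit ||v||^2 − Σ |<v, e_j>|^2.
Σ |<v, e_j>|^2 = 430/29; ||v||^2 = 19; deficit = 121/29

Write each e_j = u_j / sqrt(<u_j, u_j>) where u_j is the displayed integer vector. Then <v, e_j> = <v, u_j> / sqrt(<u_j, u_j>), so |<v, e_j>|^2 = <v, u_j>^2 / <u_j, u_j>.
Coefficients: <v, e_1> = -4/sqrt(9), <v, e_2> = 76/sqrt(720), <v, e_3> = 27/sqrt(145).
Square and sum: Σ |<v, e_j>|^2 = 430/29.
Compute ||v||^2 = v·v = 19.
Deficit = 19 − 430/29 = 121/29 ≥ 0, confirming Bessel's inequality. (The deficit equals ||v − Σ <v,e_j> e_j||^2, the squared distance from v to span{e_j}.)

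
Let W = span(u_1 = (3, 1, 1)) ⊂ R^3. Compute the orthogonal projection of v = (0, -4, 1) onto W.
proj_W(v) = (-9/11, -3/11, -3/11)

Set up U = [u_1 | ... | u_1] ∈ R^(3×1). The projector onto W = col(U) is P = U (U^T U)^(-1) U^T.
Compute U^T U =
  [11],
and U^T v = (-3).
Solve U^T U · c = U^T v for the coefficients: c = (-3/11). The projection is proj_W(v) = U c.
Check: (v - proj_W(v)) · u_1 = 0  (should be 0).
Result: proj_W(v) = (-9/11, -3/11, -3/11).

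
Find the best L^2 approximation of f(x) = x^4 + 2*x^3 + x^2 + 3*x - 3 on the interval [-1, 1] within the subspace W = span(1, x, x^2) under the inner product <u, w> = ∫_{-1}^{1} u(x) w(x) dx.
g(x) = 13*x^2/7 + 21*x/5 - 108/35

The best approximation g ∈ W is the orthogonal projection of f onto W. Writing g = a_0 + a_1 x + a_2 x^2, the coefficients solve the normal equations G · a = b where
  G_{ij} = <φ_i, φ_j> and b_i = <f, φ_i>, with φ_0 = 1, φ_1 = x, φ_2 = x^2.
G =
  [2, 0, 2/3]
  [0, 2/3, 0]
  [2/3, 0, 2/5],
b = (-74/15, 14/5, -46/35).
Solving gives a_0 = -108/35, a_1 = 21/5, a_2 = 13/7, so
  g(x) = 13*x^2/7 + 21*x/5 - 108/35.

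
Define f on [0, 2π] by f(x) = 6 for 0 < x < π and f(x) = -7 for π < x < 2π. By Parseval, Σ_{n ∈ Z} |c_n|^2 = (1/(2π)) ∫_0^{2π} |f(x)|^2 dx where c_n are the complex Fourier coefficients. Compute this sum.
Σ |c_n|^2 = 85/2

Parseval equates the L^2 energy of f (normalised by 1/(2π)) with the ℓ^2 sum of its Fourier coefficients: (1/(2π)) ∫_0^{2π} |f|^2 = Σ |c_n|^2.
Compute the left side: (1/(2π)) [∫_0^π 6^2 dx + ∫_π^{2π} (-7)^2 dx] = (1/(2π)) · (36π + 49π) = (36 + 49)/2 = 85/2.
So Σ_{n ∈ Z} |c_n|^2 = 85/2.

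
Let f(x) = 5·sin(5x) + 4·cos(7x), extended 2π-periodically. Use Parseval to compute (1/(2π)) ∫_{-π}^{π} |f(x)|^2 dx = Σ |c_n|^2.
Σ |c_n|^2 = 41/2

Expand |f|^2 and use orthogonality of {sin(nx), cos(mx)} on [-π, π]:
  ∫_{-π}^{π} sin(nx)^2 dx = π, ∫ cos(mx)^2 dx = π, and cross terms integrate to 0.
So ∫_{-π}^{π} f(x)^2 dx = 5^2 · π + 4^2 · π = (25 + 16)π.
Divide by 2π: (25 + 16)/2 = 41/2.
By Parseval, this equals Σ |c_n|^2.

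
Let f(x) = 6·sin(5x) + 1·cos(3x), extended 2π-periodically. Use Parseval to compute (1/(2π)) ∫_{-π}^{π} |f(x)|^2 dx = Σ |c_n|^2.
Σ |c_n|^2 = 37/2

Expand |f|^2 and use orthogonality of {sin(nx), cos(mx)} on [-π, π]:
  ∫_{-π}^{π} sin(nx)^2 dx = π, ∫ cos(mx)^2 dx = π, and cross terms integrate to 0.
So ∫_{-π}^{π} f(x)^2 dx = 6^2 · π + 1^2 · π = (36 + 1)π.
Divide by 2π: (36 + 1)/2 = 37/2.
By Parseval, this equals Σ |c_n|^2.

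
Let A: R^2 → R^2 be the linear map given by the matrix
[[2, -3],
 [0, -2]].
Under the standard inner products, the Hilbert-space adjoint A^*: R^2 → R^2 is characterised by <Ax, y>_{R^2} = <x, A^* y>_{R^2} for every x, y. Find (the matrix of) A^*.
A^* = A^T =
[[2, 0],
 [-3, -2]]

For real matrices with standard dot products, the defining identity <Ax, y> = <x, A^* y> gives (Ax)^T y = x^T (A^*) y, i.e. x^T A^T y = x^T (A^*) y. Since this holds for all x, y, we must have A^* = A^T. Therefore
A^* =
[[2, 0],
 [-3, -2]].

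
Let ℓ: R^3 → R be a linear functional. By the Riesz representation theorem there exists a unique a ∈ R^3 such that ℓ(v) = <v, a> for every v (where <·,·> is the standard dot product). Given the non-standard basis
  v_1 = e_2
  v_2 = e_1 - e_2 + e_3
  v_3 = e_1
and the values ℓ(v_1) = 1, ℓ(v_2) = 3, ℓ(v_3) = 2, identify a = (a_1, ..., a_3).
a = (2, 1, 2)

Write a = (a_1, ..., a_3) in the standard basis. For each basis vector v_i, ℓ(v_i) = <v_i, a> is a linear equation in the a_j's. Collect the n equations into a matrix system V a = ℓ, where row i of V is v_i (expressed in the standard basis). Since V is invertible (lower-triangular with 1s on the diagonal, up to permutation), solve by back-substitution:
  V =
[[0, 1, 0],
 [1, -1, 1],
 [1, 0, 0]]
  V a = (1, 3, 2)
Solving gives a = (2, 1, 2).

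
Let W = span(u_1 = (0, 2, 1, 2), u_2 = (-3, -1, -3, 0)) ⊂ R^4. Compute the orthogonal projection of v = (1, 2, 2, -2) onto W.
proj_W(v) = (267/146, 55/146, 125/73, -17/73)

Set up U = [u_1 | ... | u_2] ∈ R^(4×2). The projector onto W = col(U) is P = U (U^T U)^(-1) U^T.
Compute U^T U =
  [9, -5]
  [-5, 19],
and U^T v = (2, -11).
Solve U^T U · c = U^T v for the coefficients: c = (-17/146, -89/146). The projection is proj_W(v) = U c.
Check: (v - proj_W(v)) · u_1 = 0  (should be 0).
Check: (v - proj_W(v)) · u_2 = 0  (should be 0).
Result: proj_W(v) = (267/146, 55/146, 125/73, -17/73).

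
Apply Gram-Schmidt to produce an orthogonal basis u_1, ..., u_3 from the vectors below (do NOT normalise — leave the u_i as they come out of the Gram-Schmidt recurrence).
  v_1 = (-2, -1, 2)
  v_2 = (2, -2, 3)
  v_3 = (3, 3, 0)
Orthogonal basis:
  u_1 = (-2, -1, 2)
  u_2 = (26/9, -14/9, 19/9)
  u_3 = (33/137, 330/137, 198/137)

Apply the Gram-Schmidt recurrence
  u_1 = v_1
  u_i = v_i − Σ_{j<i} ((v_i · u_j) / (u_j · u_j)) · u_j.

Step by step this gives:
  u_1 = (-2, -1, 2)
  u_2 = (26/9, -14/9, 19/9)
  u_3 = (33/137, 330/137, 198/137)

Orthogonality check:
  u_2 · u_1 = 0 (should be 0)
  u_3 · u_1 = 0 (should be 0)
  u_3 · u_2 = 0 (should be 0)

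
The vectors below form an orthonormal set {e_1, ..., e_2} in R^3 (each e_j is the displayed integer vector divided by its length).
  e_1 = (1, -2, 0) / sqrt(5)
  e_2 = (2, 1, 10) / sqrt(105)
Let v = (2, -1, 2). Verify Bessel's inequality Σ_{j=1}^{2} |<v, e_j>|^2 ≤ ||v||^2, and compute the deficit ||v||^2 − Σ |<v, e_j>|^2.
Σ |<v, e_j>|^2 = 173/21; ||v||^2 = 9; deficit = 16/21

Write each e_j = u_j / sqrt(<u_j, u_j>) where u_j is the displayed integer vector. Then <v, e_j> = <v, u_j> / sqrt(<u_j, u_j>), so |<v, e_j>|^2 = <v, u_j>^2 / <u_j, u_j>.
Coefficients: <v, e_1> = 4/sqrt(5), <v, e_2> = 23/sqrt(105).
Square and sum: Σ |<v, e_j>|^2 = 173/21.
Compute ||v||^2 = v·v = 9.
Deficit = 9 − 173/21 = 16/21 ≥ 0, confirming Bessel's inequality. (The deficit equals ||v − Σ <v,e_j> e_j||^2, the squared distance from v to span{e_j}.)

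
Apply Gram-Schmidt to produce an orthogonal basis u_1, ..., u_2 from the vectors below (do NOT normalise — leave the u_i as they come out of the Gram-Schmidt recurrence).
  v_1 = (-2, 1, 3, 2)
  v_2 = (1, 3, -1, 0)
Orthogonal basis:
  u_1 = (-2, 1, 3, 2)
  u_2 = (7/9, 28/9, -2/3, 2/9)

Apply the Gram-Schmidt recurrence
  u_1 = v_1
  u_i = v_i − Σ_{j<i} ((v_i · u_j) / (u_j · u_j)) · u_j.

Step by step this gives:
  u_1 = (-2, 1, 3, 2)
  u_2 = (7/9, 28/9, -2/3, 2/9)

Orthogonality check:
  u_2 · u_1 = 0 (should be 0)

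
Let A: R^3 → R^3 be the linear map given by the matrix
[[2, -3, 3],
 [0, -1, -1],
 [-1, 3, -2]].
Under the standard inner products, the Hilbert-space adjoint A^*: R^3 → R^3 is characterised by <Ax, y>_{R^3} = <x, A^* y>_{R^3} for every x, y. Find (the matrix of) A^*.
A^* = A^T =
[[2, 0, -1],
 [-3, -1, 3],
 [3, -1, -2]]

For real matrices with standard dot products, the defining identity <Ax, y> = <x, A^* y> gives (Ax)^T y = x^T (A^*) y, i.e. x^T A^T y = x^T (A^*) y. Since this holds for all x, y, we must have A^* = A^T. Therefore
A^* =
[[2, 0, -1],
 [-3, -1, 3],
 [3, -1, -2]].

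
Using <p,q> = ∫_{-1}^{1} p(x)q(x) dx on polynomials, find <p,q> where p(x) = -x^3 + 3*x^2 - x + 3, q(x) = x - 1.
<p,q> = -136/15

Expand the product: p(x)·q(x) = -x^4 + 4*x^3 - 4*x^2 + 4*x - 3.
∫_{-1}^{1} of each monomial x^k gives [2/(k+1) if k even, 0 if k odd]. Integrating term-by-term (or equivalently evaluating the antiderivative F(x) = -x^5/5 + x^4 - 4*x^3/3 + 2*x^2 - 3*x at the endpoints):
  F(1) − F(−1) = -23/15 − (113/15) = -136/15.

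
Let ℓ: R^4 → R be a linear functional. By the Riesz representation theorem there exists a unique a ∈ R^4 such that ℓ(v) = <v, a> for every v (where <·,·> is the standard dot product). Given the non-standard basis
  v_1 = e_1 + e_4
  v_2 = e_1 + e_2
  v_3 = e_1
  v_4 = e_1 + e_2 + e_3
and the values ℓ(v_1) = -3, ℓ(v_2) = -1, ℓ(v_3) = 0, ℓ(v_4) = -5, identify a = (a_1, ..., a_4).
a = (0, -1, -4, -3)

Write a = (a_1, ..., a_4) in the standard basis. For each basis vector v_i, ℓ(v_i) = <v_i, a> is a linear equation in the a_j's. Collect the n equations into a matrix system V a = ℓ, where row i of V is v_i (expressed in the standard basis). Since V is invertible (lower-triangular with 1s on the diagonal, up to permutation), solve by back-substitution:
  V =
[[1, 0, 0, 1],
 [1, 1, 0, 0],
 [1, 0, 0, 0],
 [1, 1, 1, 0]]
  V a = (-3, -1, 0, -5)
Solving gives a = (0, -1, -4, -3).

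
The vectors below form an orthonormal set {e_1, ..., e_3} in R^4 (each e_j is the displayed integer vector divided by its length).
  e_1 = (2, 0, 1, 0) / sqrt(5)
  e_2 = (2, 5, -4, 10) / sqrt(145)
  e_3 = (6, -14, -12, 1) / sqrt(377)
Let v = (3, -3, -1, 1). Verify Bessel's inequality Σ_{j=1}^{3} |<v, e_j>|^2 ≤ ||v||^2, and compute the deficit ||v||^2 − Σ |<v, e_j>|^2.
Σ |<v, e_j>|^2 = 251/13; ||v||^2 = 20; deficit = 9/13

Write each e_j = u_j / sqrt(<u_j, u_j>) where u_j is the displayed integer vector. Then <v, e_j> = <v, u_j> / sqrt(<u_j, u_j>), so |<v, e_j>|^2 = <v, u_j>^2 / <u_j, u_j>.
Coefficients: <v, e_1> = 5/sqrt(5), <v, e_2> = 5/sqrt(145), <v, e_3> = 73/sqrt(377).
Square and sum: Σ |<v, e_j>|^2 = 251/13.
Compute ||v||^2 = v·v = 20.
Deficit = 20 − 251/13 = 9/13 ≥ 0, confirming Bessel's inequality. (The deficit equals ||v − Σ <v,e_j> e_j||^2, the squared distance from v to span{e_j}.)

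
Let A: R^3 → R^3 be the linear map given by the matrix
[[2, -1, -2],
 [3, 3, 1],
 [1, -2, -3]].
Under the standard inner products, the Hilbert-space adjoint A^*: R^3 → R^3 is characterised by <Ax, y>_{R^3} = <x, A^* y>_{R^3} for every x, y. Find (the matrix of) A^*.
A^* = A^T =
[[2, 3, 1],
 [-1, 3, -2],
 [-2, 1, -3]]

For real matrices with standard dot products, the defining identity <Ax, y> = <x, A^* y> gives (Ax)^T y = x^T (A^*) y, i.e. x^T A^T y = x^T (A^*) y. Since this holds for all x, y, we must have A^* = A^T. Therefore
A^* =
[[2, 3, 1],
 [-1, 3, -2],
 [-2, 1, -3]].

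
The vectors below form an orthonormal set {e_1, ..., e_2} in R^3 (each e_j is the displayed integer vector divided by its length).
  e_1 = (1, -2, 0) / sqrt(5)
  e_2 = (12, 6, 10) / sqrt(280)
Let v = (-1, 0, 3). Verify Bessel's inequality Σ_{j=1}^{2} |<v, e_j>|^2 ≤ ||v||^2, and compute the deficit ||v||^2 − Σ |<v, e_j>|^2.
Σ |<v, e_j>|^2 = 19/14; ||v||^2 = 10; deficit = 121/14

Write each e_j = u_j / sqrt(<u_j, u_j>) where u_j is the displayed integer vector. Then <v, e_j> = <v, u_j> / sqrt(<u_j, u_j>), so |<v, e_j>|^2 = <v, u_j>^2 / <u_j, u_j>.
Coefficients: <v, e_1> = -1/sqrt(5), <v, e_2> = 18/sqrt(280).
Square and sum: Σ |<v, e_j>|^2 = 19/14.
Compute ||v||^2 = v·v = 10.
Deficit = 10 − 19/14 = 121/14 ≥ 0, confirming Bessel's inequality. (The deficit equals ||v − Σ <v,e_j> e_j||^2, the squared distance from v to span{e_j}.)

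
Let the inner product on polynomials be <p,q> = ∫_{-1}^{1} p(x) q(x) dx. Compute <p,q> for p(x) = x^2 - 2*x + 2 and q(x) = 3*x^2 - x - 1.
<p,q> = 28/15

Expand the product: p(x)·q(x) = 3*x^4 - 7*x^3 + 7*x^2 - 2.
∫_{-1}^{1} of each monomial x^k gives [2/(k+1) if k even, 0 if k odd]. Integrating term-by-term (or equivalently evaluating the antiderivative F(x) = 3*x^5/5 - 7*x^4/4 + 7*x^3/3 - 2*x at the endpoints):
  F(1) − F(−1) = -49/60 − (-161/60) = 28/15.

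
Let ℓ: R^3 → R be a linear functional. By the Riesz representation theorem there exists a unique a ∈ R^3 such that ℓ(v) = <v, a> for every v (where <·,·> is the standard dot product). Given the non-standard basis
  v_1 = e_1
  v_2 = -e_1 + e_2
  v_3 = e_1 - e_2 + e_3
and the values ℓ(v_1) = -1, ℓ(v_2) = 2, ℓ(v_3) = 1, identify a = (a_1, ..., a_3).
a = (-1, 1, 3)

Write a = (a_1, ..., a_3) in the standard basis. For each basis vector v_i, ℓ(v_i) = <v_i, a> is a linear equation in the a_j's. Collect the n equations into a matrix system V a = ℓ, where row i of V is v_i (expressed in the standard basis). Since V is invertible (lower-triangular with 1s on the diagonal, up to permutation), solve by back-substitution:
  V =
[[1, 0, 0],
 [-1, 1, 0],
 [1, -1, 1]]
  V a = (-1, 2, 1)
Solving gives a = (-1, 1, 3).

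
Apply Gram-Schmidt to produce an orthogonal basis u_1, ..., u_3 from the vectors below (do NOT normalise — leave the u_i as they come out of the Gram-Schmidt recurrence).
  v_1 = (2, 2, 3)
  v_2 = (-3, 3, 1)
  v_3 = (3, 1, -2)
Orthogonal basis:
  u_1 = (2, 2, 3)
  u_2 = (-57/17, 45/17, 8/17)
  u_3 = (196/157, 308/157, -336/157)

Apply the Gram-Schmidt recurrence
  u_1 = v_1
  u_i = v_i − Σ_{j<i} ((v_i · u_j) / (u_j · u_j)) · u_j.

Step by step this gives:
  u_1 = (2, 2, 3)
  u_2 = (-57/17, 45/17, 8/17)
  u_3 = (196/157, 308/157, -336/157)

Orthogonality check:
  u_2 · u_1 = 0 (should be 0)
  u_3 · u_1 = 0 (should be 0)
  u_3 · u_2 = 0 (should be 0)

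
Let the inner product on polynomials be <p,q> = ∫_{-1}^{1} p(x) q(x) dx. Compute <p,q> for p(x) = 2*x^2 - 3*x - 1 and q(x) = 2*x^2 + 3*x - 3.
<p,q> = -56/15

Expand the product: p(x)·q(x) = 4*x^4 - 17*x^2 + 6*x + 3.
∫_{-1}^{1} of each monomial x^k gives [2/(k+1) if k even, 0 if k odd]. Integrating term-by-term (or equivalently evaluating the antiderivative F(x) = 4*x^5/5 - 17*x^3/3 + 3*x^2 + 3*x at the endpoints):
  F(1) − F(−1) = 17/15 − (73/15) = -56/15.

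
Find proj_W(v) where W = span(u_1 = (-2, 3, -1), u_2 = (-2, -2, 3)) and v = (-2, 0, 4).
proj_W(v) = (-608/213, -208/213, 592/213)

Set up U = [u_1 | ... | u_2] ∈ R^(3×2). The projector onto W = col(U) is P = U (U^T U)^(-1) U^T.
Compute U^T U =
  [14, -5]
  [-5, 17],
and U^T v = (0, 16).
Solve U^T U · c = U^T v for the coefficients: c = (80/213, 224/213). The projection is proj_W(v) = U c.
Check: (v - proj_W(v)) · u_1 = 0  (should be 0).
Check: (v - proj_W(v)) · u_2 = 0  (should be 0).
Result: proj_W(v) = (-608/213, -208/213, 592/213).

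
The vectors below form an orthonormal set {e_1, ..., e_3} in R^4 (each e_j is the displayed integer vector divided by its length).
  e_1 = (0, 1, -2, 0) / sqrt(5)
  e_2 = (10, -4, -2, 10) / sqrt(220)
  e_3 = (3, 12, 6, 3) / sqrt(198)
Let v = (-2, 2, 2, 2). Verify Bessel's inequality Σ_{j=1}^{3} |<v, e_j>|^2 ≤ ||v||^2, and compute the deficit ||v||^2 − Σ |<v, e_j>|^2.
Σ |<v, e_j>|^2 = 8; ||v||^2 = 16; deficit = 8

Write each e_j = u_j / sqrt(<u_j, u_j>) where u_j is the displayed integer vector. Then <v, e_j> = <v, u_j> / sqrt(<u_j, u_j>), so |<v, e_j>|^2 = <v, u_j>^2 / <u_j, u_j>.
Coefficients: <v, e_1> = -2/sqrt(5), <v, e_2> = -12/sqrt(220), <v, e_3> = 36/sqrt(198).
Square and sum: Σ |<v, e_j>|^2 = 8.
Compute ||v||^2 = v·v = 16.
Deficit = 16 − 8 = 8 ≥ 0, confirming Bessel's inequality. (The deficit equals ||v − Σ <v,e_j> e_j||^2, the squared distance from v to span{e_j}.)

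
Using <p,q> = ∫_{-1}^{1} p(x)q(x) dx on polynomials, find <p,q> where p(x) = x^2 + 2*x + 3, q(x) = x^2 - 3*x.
<p,q> = -8/5

Expand the product: p(x)·q(x) = x^4 - x^3 - 3*x^2 - 9*x.
∫_{-1}^{1} of each monomial x^k gives [2/(k+1) if k even, 0 if k odd]. Integrating term-by-term (or equivalently evaluating the antiderivative F(x) = x^5/5 - x^4/4 - x^3 - 9*x^2/2 at the endpoints):
  F(1) − F(−1) = -111/20 − (-79/20) = -8/5.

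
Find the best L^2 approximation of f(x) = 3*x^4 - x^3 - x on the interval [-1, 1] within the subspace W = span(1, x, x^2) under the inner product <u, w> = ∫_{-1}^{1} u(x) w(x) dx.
g(x) = 18*x^2/7 - 8*x/5 - 9/35

The best approximation g ∈ W is the orthogonal projection of f onto W. Writing g = a_0 + a_1 x + a_2 x^2, the coefficients solve the normal equations G · a = b where
  G_{ij} = <φ_i, φ_j> and b_i = <f, φ_i>, with φ_0 = 1, φ_1 = x, φ_2 = x^2.
G =
  [2, 0, 2/3]
  [0, 2/3, 0]
  [2/3, 0, 2/5],
b = (6/5, -16/15, 6/7).
Solving gives a_0 = -9/35, a_1 = -8/5, a_2 = 18/7, so
  g(x) = 18*x^2/7 - 8*x/5 - 9/35.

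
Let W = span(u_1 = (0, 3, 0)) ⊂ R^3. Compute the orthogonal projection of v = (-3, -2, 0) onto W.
proj_W(v) = (0, -2, 0)

Set up U = [u_1 | ... | u_1] ∈ R^(3×1). The projector onto W = col(U) is P = U (U^T U)^(-1) U^T.
Compute U^T U =
  [9],
and U^T v = (-6).
Solve U^T U · c = U^T v for the coefficients: c = (-2/3). The projection is proj_W(v) = U c.
Check: (v - proj_W(v)) · u_1 = 0  (should be 0).
Result: proj_W(v) = (0, -2, 0).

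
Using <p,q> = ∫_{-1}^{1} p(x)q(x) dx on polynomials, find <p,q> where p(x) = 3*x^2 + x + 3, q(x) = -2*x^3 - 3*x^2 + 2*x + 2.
<p,q> = 104/15

Expand the product: p(x)·q(x) = -6*x^5 - 11*x^4 - 3*x^3 - x^2 + 8*x + 6.
∫_{-1}^{1} of each monomial x^k gives [2/(k+1) if k even, 0 if k odd]. Integrating term-by-term (or equivalently evaluating the antiderivative F(x) = -x^6 - 11*x^5/5 - 3*x^4/4 - x^3/3 + 4*x^2 + 6*x at the endpoints):
  F(1) − F(−1) = 343/60 − (-73/60) = 104/15.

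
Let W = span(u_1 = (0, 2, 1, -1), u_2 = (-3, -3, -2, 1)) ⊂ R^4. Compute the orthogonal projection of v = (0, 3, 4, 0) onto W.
proj_W(v) = (12/19, 10/3, 101/57, -89/57)

Set up U = [u_1 | ... | u_2] ∈ R^(4×2). The projector onto W = col(U) is P = U (U^T U)^(-1) U^T.
Compute U^T U =
  [6, -9]
  [-9, 23],
and U^T v = (10, -17).
Solve U^T U · c = U^T v for the coefficients: c = (77/57, -4/19). The projection is proj_W(v) = U c.
Check: (v - proj_W(v)) · u_1 = 0  (should be 0).
Check: (v - proj_W(v)) · u_2 = 0  (should be 0).
Result: proj_W(v) = (12/19, 10/3, 101/57, -89/57).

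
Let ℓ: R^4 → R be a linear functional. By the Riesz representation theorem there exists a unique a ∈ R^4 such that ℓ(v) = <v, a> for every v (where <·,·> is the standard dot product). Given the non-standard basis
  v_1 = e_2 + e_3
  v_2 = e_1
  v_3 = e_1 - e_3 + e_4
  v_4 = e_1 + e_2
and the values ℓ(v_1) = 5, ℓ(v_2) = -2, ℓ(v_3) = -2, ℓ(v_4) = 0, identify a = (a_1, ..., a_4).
a = (-2, 2, 3, 3)

Write a = (a_1, ..., a_4) in the standard basis. For each basis vector v_i, ℓ(v_i) = <v_i, a> is a linear equation in the a_j's. Collect the n equations into a matrix system V a = ℓ, where row i of V is v_i (expressed in the standard basis). Since V is invertible (lower-triangular with 1s on the diagonal, up to permutation), solve by back-substitution:
  V =
[[0, 1, 1, 0],
 [1, 0, 0, 0],
 [1, 0, -1, 1],
 [1, 1, 0, 0]]
  V a = (5, -2, -2, 0)
Solving gives a = (-2, 2, 3, 3).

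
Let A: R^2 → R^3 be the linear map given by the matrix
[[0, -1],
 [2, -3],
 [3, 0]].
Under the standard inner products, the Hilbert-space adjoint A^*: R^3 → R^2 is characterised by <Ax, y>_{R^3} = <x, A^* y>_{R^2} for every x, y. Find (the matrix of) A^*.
A^* = A^T =
[[0, 2, 3],
 [-1, -3, 0]]

For real matrices with standard dot products, the defining identity <Ax, y> = <x, A^* y> gives (Ax)^T y = x^T (A^*) y, i.e. x^T A^T y = x^T (A^*) y. Since this holds for all x, y, we must have A^* = A^T. Therefore
A^* =
[[0, 2, 3],
 [-1, -3, 0]].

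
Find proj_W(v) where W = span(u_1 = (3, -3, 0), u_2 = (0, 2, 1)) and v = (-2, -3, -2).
proj_W(v) = (-11/6, -17/6, -7/3)

Set up U = [u_1 | ... | u_2] ∈ R^(3×2). The projector onto W = col(U) is P = U (U^T U)^(-1) U^T.
Compute U^T U =
  [18, -6]
  [-6, 5],
and U^T v = (3, -8).
Solve U^T U · c = U^T v for the coefficients: c = (-11/18, -7/3). The projection is proj_W(v) = U c.
Check: (v - proj_W(v)) · u_1 = 0  (should be 0).
Check: (v - proj_W(v)) · u_2 = 0  (should be 0).
Result: proj_W(v) = (-11/6, -17/6, -7/3).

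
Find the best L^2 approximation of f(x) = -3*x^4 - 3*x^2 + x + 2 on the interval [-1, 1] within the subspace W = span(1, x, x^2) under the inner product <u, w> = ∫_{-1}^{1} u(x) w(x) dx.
g(x) = -39*x^2/7 + x + 79/35

The best approximation g ∈ W is the orthogonal projection of f onto W. Writing g = a_0 + a_1 x + a_2 x^2, the coefficients solve the normal equations G · a = b where
  G_{ij} = <φ_i, φ_j> and b_i = <f, φ_i>, with φ_0 = 1, φ_1 = x, φ_2 = x^2.
G =
  [2, 0, 2/3]
  [0, 2/3, 0]
  [2/3, 0, 2/5],
b = (4/5, 2/3, -76/105).
Solving gives a_0 = 79/35, a_1 = 1, a_2 = -39/7, so
  g(x) = -39*x^2/7 + x + 79/35.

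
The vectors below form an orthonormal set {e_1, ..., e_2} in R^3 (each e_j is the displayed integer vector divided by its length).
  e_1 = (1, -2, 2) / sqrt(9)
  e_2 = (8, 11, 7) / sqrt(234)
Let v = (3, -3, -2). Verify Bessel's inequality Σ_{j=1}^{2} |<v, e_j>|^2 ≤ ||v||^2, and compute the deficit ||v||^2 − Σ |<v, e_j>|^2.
Σ |<v, e_j>|^2 = 131/26; ||v||^2 = 22; deficit = 441/26

Write each e_j = u_j / sqrt(<u_j, u_j>) where u_j is the displayed integer vector. Then <v, e_j> = <v, u_j> / sqrt(<u_j, u_j>), so |<v, e_j>|^2 = <v, u_j>^2 / <u_j, u_j>.
Coefficients: <v, e_1> = 5/sqrt(9), <v, e_2> = -23/sqrt(234).
Square and sum: Σ |<v, e_j>|^2 = 131/26.
Compute ||v||^2 = v·v = 22.
Deficit = 22 − 131/26 = 441/26 ≥ 0, confirming Bessel's inequality. (The deficit equals ||v − Σ <v,e_j> e_j||^2, the squared distance from v to span{e_j}.)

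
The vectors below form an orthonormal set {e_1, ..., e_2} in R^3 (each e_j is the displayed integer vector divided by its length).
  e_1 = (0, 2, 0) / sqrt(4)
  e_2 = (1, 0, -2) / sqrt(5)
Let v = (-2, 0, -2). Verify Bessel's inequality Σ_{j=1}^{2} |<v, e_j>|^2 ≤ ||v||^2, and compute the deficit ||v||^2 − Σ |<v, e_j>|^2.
Σ |<v, e_j>|^2 = 4/5; ||v||^2 = 8; deficit = 36/5

Write each e_j = u_j / sqrt(<u_j, u_j>) where u_j is the displayed integer vector. Then <v, e_j> = <v, u_j> / sqrt(<u_j, u_j>), so |<v, e_j>|^2 = <v, u_j>^2 / <u_j, u_j>.
Coefficients: <v, e_1> = 0/sqrt(4), <v, e_2> = 2/sqrt(5).
Square and sum: Σ |<v, e_j>|^2 = 4/5.
Compute ||v||^2 = v·v = 8.
Deficit = 8 − 4/5 = 36/5 ≥ 0, confirming Bessel's inequality. (The deficit equals ||v − Σ <v,e_j> e_j||^2, the squared distance from v to span{e_j}.)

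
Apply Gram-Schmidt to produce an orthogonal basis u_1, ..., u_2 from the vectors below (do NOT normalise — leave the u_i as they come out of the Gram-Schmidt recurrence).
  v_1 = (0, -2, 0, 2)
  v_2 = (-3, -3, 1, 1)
Orthogonal basis:
  u_1 = (0, -2, 0, 2)
  u_2 = (-3, -1, 1, -1)

Apply the Gram-Schmidt recurrence
  u_1 = v_1
  u_i = v_i − Σ_{j<i} ((v_i · u_j) / (u_j · u_j)) · u_j.

Step by step this gives:
  u_1 = (0, -2, 0, 2)
  u_2 = (-3, -1, 1, -1)

Orthogonality check:
  u_2 · u_1 = 0 (should be 0)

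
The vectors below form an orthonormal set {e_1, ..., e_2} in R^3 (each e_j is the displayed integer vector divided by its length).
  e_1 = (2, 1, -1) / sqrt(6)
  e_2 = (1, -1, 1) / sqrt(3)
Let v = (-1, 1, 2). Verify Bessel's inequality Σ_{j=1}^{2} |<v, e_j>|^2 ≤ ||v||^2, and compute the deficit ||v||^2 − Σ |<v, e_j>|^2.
Σ |<v, e_j>|^2 = 3/2; ||v||^2 = 6; deficit = 9/2

Write each e_j = u_j / sqrt(<u_j, u_j>) where u_j is the displayed integer vector. Then <v, e_j> = <v, u_j> / sqrt(<u_j, u_j>), so |<v, e_j>|^2 = <v, u_j>^2 / <u_j, u_j>.
Coefficients: <v, e_1> = -3/sqrt(6), <v, e_2> = 0/sqrt(3).
Square and sum: Σ |<v, e_j>|^2 = 3/2.
Compute ||v||^2 = v·v = 6.
Deficit = 6 − 3/2 = 9/2 ≥ 0, confirming Bessel's inequality. (The deficit equals ||v − Σ <v,e_j> e_j||^2, the squared distance from v to span{e_j}.)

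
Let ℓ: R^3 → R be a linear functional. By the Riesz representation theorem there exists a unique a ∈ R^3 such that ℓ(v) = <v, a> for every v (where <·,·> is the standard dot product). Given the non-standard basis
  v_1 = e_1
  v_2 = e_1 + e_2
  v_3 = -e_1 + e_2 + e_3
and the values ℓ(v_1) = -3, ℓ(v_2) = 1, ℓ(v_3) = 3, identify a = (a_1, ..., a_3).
a = (-3, 4, -4)

Write a = (a_1, ..., a_3) in the standard basis. For each basis vector v_i, ℓ(v_i) = <v_i, a> is a linear equation in the a_j's. Collect the n equations into a matrix system V a = ℓ, where row i of V is v_i (expressed in the standard basis). Since V is invertible (lower-triangular with 1s on the diagonal, up to permutation), solve by back-substitution:
  V =
[[1, 0, 0],
 [1, 1, 0],
 [-1, 1, 1]]
  V a = (-3, 1, 3)
Solving gives a = (-3, 4, -4).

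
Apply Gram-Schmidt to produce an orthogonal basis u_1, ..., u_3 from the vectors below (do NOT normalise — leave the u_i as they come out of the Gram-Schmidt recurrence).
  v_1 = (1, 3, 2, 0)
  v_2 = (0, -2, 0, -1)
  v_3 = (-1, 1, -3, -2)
Orthogonal basis:
  u_1 = (1, 3, 2, 0)
  u_2 = (3/7, -5/7, 6/7, -1)
  u_3 = (-7/17, 23/17, -31/17, -46/17)

Apply the Gram-Schmidt recurrence
  u_1 = v_1
  u_i = v_i − Σ_{j<i} ((v_i · u_j) / (u_j · u_j)) · u_j.

Step by step this gives:
  u_1 = (1, 3, 2, 0)
  u_2 = (3/7, -5/7, 6/7, -1)
  u_3 = (-7/17, 23/17, -31/17, -46/17)

Orthogonality check:
  u_2 · u_1 = 0 (should be 0)
  u_3 · u_1 = 0 (should be 0)
  u_3 · u_2 = 0 (should be 0)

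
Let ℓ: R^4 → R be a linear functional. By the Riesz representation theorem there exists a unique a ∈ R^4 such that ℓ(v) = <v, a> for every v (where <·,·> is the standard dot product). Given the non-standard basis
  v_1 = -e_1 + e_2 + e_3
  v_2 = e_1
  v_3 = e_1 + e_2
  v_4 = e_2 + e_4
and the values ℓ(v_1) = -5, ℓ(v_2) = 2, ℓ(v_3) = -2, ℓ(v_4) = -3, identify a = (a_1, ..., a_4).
a = (2, -4, 1, 1)

Write a = (a_1, ..., a_4) in the standard basis. For each basis vector v_i, ℓ(v_i) = <v_i, a> is a linear equation in the a_j's. Collect the n equations into a matrix system V a = ℓ, where row i of V is v_i (expressed in the standard basis). Since V is invertible (lower-triangular with 1s on the diagonal, up to permutation), solve by back-substitution:
  V =
[[-1, 1, 1, 0],
 [1, 0, 0, 0],
 [1, 1, 0, 0],
 [0, 1, 0, 1]]
  V a = (-5, 2, -2, -3)
Solving gives a = (2, -4, 1, 1).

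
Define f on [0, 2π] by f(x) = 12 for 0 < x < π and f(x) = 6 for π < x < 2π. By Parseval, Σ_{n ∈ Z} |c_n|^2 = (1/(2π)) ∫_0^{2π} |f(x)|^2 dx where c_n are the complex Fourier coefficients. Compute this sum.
Σ |c_n|^2 = 90

Parseval equates the L^2 energy of f (normalised by 1/(2π)) with the ℓ^2 sum of its Fourier coefficients: (1/(2π)) ∫_0^{2π} |f|^2 = Σ |c_n|^2.
Compute the left side: (1/(2π)) [∫_0^π 12^2 dx + ∫_π^{2π} 6^2 dx] = (1/(2π)) · (144π + 36π) = (144 + 36)/2 = 90.
So Σ_{n ∈ Z} |c_n|^2 = 90.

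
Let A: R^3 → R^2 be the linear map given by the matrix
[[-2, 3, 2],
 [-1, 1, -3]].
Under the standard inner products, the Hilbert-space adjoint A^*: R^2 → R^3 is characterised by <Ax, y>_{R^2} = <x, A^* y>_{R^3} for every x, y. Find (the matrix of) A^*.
A^* = A^T =
[[-2, -1],
 [3, 1],
 [2, -3]]

For real matrices with standard dot products, the defining identity <Ax, y> = <x, A^* y> gives (Ax)^T y = x^T (A^*) y, i.e. x^T A^T y = x^T (A^*) y. Since this holds for all x, y, we must have A^* = A^T. Therefore
A^* =
[[-2, -1],
 [3, 1],
 [2, -3]].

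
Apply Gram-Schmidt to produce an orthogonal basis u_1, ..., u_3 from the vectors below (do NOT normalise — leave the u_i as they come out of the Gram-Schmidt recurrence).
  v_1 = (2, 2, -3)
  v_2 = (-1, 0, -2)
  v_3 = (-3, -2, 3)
Orthogonal basis:
  u_1 = (2, 2, -3)
  u_2 = (-25/17, -8/17, -22/17)
  u_3 = (-16/69, 28/69, 8/69)

Apply the Gram-Schmidt recurrence
  u_1 = v_1
  u_i = v_i − Σ_{j<i} ((v_i · u_j) / (u_j · u_j)) · u_j.

Step by step this gives:
  u_1 = (2, 2, -3)
  u_2 = (-25/17, -8/17, -22/17)
  u_3 = (-16/69, 28/69, 8/69)

Orthogonality check:
  u_2 · u_1 = 0 (should be 0)
  u_3 · u_1 = 0 (should be 0)
  u_3 · u_2 = 0 (should be 0)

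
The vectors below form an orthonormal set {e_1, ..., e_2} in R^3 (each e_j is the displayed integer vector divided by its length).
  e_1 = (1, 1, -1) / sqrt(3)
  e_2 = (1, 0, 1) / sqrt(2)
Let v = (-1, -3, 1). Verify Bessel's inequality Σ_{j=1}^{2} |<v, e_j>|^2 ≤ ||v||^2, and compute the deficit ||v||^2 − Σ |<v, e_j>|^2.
Σ |<v, e_j>|^2 = 25/3; ||v||^2 = 11; deficit = 8/3

Write each e_j = u_j / sqrt(<u_j, u_j>) where u_j is the displayed integer vector. Then <v, e_j> = <v, u_j> / sqrt(<u_j, u_j>), so |<v, e_j>|^2 = <v, u_j>^2 / <u_j, u_j>.
Coefficients: <v, e_1> = -5/sqrt(3), <v, e_2> = 0/sqrt(2).
Square and sum: Σ |<v, e_j>|^2 = 25/3.
Compute ||v||^2 = v·v = 11.
Deficit = 11 − 25/3 = 8/3 ≥ 0, confirming Bessel's inequality. (The deficit equals ||v − Σ <v,e_j> e_j||^2, the squared distance from v to span{e_j}.)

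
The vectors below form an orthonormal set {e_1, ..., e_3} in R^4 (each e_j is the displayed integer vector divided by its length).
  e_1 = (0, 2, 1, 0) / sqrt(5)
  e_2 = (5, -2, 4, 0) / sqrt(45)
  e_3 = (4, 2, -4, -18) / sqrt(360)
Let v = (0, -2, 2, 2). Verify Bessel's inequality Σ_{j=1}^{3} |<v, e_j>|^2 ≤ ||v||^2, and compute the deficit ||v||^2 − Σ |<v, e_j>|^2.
Σ |<v, e_j>|^2 = 52/5; ||v||^2 = 12; deficit = 8/5

Write each e_j = u_j / sqrt(<u_j, u_j>) where u_j is the displayed integer vector. Then <v, e_j> = <v, u_j> / sqrt(<u_j, u_j>), so |<v, e_j>|^2 = <v, u_j>^2 / <u_j, u_j>.
Coefficients: <v, e_1> = -2/sqrt(5), <v, e_2> = 12/sqrt(45), <v, e_3> = -48/sqrt(360).
Square and sum: Σ |<v, e_j>|^2 = 52/5.
Compute ||v||^2 = v·v = 12.
Deficit = 12 − 52/5 = 8/5 ≥ 0, confirming Bessel's inequality. (The deficit equals ||v − Σ <v,e_j> e_j||^2, the squared distance from v to span{e_j}.)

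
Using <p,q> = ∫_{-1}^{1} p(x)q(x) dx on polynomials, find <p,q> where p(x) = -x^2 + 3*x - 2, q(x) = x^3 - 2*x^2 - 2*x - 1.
<p,q> = 16/3

Expand the product: p(x)·q(x) = -x^5 + 5*x^4 - 6*x^3 - x^2 + x + 2.
∫_{-1}^{1} of each monomial x^k gives [2/(k+1) if k even, 0 if k odd]. Integrating term-by-term (or equivalently evaluating the antiderivative F(x) = -x^6/6 + x^5 - 3*x^4/2 - x^3/3 + x^2/2 + 2*x at the endpoints):
  F(1) − F(−1) = 3/2 − (-23/6) = 16/3.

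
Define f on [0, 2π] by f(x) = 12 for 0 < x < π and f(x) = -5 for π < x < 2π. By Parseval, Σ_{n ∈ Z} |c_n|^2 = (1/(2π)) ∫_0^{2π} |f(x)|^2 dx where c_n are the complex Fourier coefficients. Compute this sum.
Σ |c_n|^2 = 169/2

Parseval equates the L^2 energy of f (normalised by 1/(2π)) with the ℓ^2 sum of its Fourier coefficients: (1/(2π)) ∫_0^{2π} |f|^2 = Σ |c_n|^2.
Compute the left side: (1/(2π)) [∫_0^π 12^2 dx + ∫_π^{2π} (-5)^2 dx] = (1/(2π)) · (144π + 25π) = (144 + 25)/2 = 169/2.
So Σ_{n ∈ Z} |c_n|^2 = 169/2.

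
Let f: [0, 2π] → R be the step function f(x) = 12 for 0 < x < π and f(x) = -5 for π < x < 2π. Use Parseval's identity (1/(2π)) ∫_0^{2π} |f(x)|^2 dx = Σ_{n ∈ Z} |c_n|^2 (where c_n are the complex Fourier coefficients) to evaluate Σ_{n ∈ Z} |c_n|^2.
Σ |c_n|^2 = 169/2

Parseval equates the L^2 energy of f (normalised by 1/(2π)) with the ℓ^2 sum of its Fourier coefficients: (1/(2π)) ∫_0^{2π} |f|^2 = Σ |c_n|^2.
Compute the left side: (1/(2π)) [∫_0^π 12^2 dx + ∫_π^{2π} (-5)^2 dx] = (1/(2π)) · (144π + 25π) = (144 + 25)/2 = 169/2.
So Σ_{n ∈ Z} |c_n|^2 = 169/2.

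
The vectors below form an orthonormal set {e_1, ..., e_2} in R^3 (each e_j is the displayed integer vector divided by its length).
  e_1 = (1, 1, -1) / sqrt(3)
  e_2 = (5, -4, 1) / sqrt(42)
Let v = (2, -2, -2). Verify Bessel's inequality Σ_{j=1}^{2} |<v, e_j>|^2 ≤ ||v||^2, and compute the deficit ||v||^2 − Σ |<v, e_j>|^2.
Σ |<v, e_j>|^2 = 52/7; ||v||^2 = 12; deficit = 32/7

Write each e_j = u_j / sqrt(<u_j, u_j>) where u_j is the displayed integer vector. Then <v, e_j> = <v, u_j> / sqrt(<u_j, u_j>), so |<v, e_j>|^2 = <v, u_j>^2 / <u_j, u_j>.
Coefficients: <v, e_1> = 2/sqrt(3), <v, e_2> = 16/sqrt(42).
Square and sum: Σ |<v, e_j>|^2 = 52/7.
Compute ||v||^2 = v·v = 12.
Deficit = 12 − 52/7 = 32/7 ≥ 0, confirming Bessel's inequality. (The deficit equals ||v − Σ <v,e_j> e_j||^2, the squared distance from v to span{e_j}.)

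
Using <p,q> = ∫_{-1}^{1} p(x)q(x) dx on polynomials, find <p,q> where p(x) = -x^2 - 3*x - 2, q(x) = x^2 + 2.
<p,q> = -166/15

Expand the product: p(x)·q(x) = -x^4 - 3*x^3 - 4*x^2 - 6*x - 4.
∫_{-1}^{1} of each monomial x^k gives [2/(k+1) if k even, 0 if k odd]. Integrating term-by-term (or equivalently evaluating the antiderivative F(x) = -x^5/5 - 3*x^4/4 - 4*x^3/3 - 3*x^2 - 4*x at the endpoints):
  F(1) − F(−1) = -557/60 − (107/60) = -166/15.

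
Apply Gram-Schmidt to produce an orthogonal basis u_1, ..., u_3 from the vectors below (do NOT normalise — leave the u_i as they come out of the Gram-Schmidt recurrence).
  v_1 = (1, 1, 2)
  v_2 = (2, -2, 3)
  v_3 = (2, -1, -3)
Orthogonal basis:
  u_1 = (1, 1, 2)
  u_2 = (1, -3, 1)
  u_3 = (175/66, 25/66, -50/33)

Apply the Gram-Schmidt recurrence
  u_1 = v_1
  u_i = v_i − Σ_{j<i} ((v_i · u_j) / (u_j · u_j)) · u_j.

Step by step this gives:
  u_1 = (1, 1, 2)
  u_2 = (1, -3, 1)
  u_3 = (175/66, 25/66, -50/33)

Orthogonality check:
  u_2 · u_1 = 0 (should be 0)
  u_3 · u_1 = 0 (should be 0)
  u_3 · u_2 = 0 (should be 0)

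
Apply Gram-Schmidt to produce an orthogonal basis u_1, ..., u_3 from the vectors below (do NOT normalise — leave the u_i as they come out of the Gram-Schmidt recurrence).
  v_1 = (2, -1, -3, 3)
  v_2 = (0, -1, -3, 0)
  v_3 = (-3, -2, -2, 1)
Orthogonal basis:
  u_1 = (2, -1, -3, 3)
  u_2 = (-20/23, -13/23, -39/23, -30/23)
  u_3 = (-33/13, -6/5, 2/5, 22/13)

Apply the Gram-Schmidt recurrence
  u_1 = v_1
  u_i = v_i − Σ_{j<i} ((v_i · u_j) / (u_j · u_j)) · u_j.

Step by step this gives:
  u_1 = (2, -1, -3, 3)
  u_2 = (-20/23, -13/23, -39/23, -30/23)
  u_3 = (-33/13, -6/5, 2/5, 22/13)

Orthogonality check:
  u_2 · u_1 = 0 (should be 0)
  u_3 · u_1 = 0 (should be 0)
  u_3 · u_2 = 0 (should be 0)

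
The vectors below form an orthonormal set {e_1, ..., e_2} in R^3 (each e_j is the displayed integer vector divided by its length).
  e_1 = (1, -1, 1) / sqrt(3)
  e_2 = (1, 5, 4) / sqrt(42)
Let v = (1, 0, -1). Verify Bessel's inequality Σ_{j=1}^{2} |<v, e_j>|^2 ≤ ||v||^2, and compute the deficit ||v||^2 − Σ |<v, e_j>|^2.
Σ |<v, e_j>|^2 = 3/14; ||v||^2 = 2; deficit = 25/14

Write each e_j = u_j / sqrt(<u_j, u_j>) where u_j is the displayed integer vector. Then <v, e_j> = <v, u_j> / sqrt(<u_j, u_j>), so |<v, e_j>|^2 = <v, u_j>^2 / <u_j, u_j>.
Coefficients: <v, e_1> = 0/sqrt(3), <v, e_2> = -3/sqrt(42).
Square and sum: Σ |<v, e_j>|^2 = 3/14.
Compute ||v||^2 = v·v = 2.
Deficit = 2 − 3/14 = 25/14 ≥ 0, confirming Bessel's inequality. (The deficit equals ||v − Σ <v,e_j> e_j||^2, the squared distance from v to span{e_j}.)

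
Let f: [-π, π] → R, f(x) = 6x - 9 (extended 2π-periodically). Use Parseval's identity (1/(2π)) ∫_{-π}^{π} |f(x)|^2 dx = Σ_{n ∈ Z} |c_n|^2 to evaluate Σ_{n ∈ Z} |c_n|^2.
Σ |c_n|^2 = 12π^2 + 81

Expand and integrate term by term over [-π, π]:
  ∫ (6x)^2 dx = 36·(2π^3/3); ∫ 2·6·(-9)·x dx = 0 (odd integrand); ∫ (-9)^2 dx = 81·2π.
So (1/(2π)) ∫_{-π}^{π} (6x - 9)^2 dx = 36π^2/3 + 81 = 12π^2 + 81.
Parseval ⇒ Σ |c_n|^2 = 12π^2 + 81.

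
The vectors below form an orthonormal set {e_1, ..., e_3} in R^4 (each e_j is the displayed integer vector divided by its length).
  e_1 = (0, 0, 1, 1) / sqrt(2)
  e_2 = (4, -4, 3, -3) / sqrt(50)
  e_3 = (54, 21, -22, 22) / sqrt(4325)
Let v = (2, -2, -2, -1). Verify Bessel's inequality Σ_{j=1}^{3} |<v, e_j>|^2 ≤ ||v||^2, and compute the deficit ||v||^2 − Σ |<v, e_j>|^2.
Σ |<v, e_j>|^2 = 1673/173; ||v||^2 = 13; deficit = 576/173

Write each e_j = u_j / sqrt(<u_j, u_j>) where u_j is the displayed integer vector. Then <v, e_j> = <v, u_j> / sqrt(<u_j, u_j>), so |<v, e_j>|^2 = <v, u_j>^2 / <u_j, u_j>.
Coefficients: <v, e_1> = -3/sqrt(2), <v, e_2> = 13/sqrt(50), <v, e_3> = 88/sqrt(4325).
Square and sum: Σ |<v, e_j>|^2 = 1673/173.
Compute ||v||^2 = v·v = 13.
Deficit = 13 − 1673/173 = 576/173 ≥ 0, confirming Bessel's inequality. (The deficit equals ||v − Σ <v,e_j> e_j||^2, the squared distance from v to span{e_j}.)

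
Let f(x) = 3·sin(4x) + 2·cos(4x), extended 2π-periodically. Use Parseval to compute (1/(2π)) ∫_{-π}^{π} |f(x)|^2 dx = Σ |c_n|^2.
Σ |c_n|^2 = 13/2

Expand |f|^2 and use orthogonality of {sin(nx), cos(mx)} on [-π, π]:
  ∫_{-π}^{π} sin(nx)^2 dx = π, ∫ cos(mx)^2 dx = π, and cross terms integrate to 0.
So ∫_{-π}^{π} f(x)^2 dx = 3^2 · π + 2^2 · π = (9 + 4)π.
Divide by 2π: (9 + 4)/2 = 13/2.
By Parseval, this equals Σ |c_n|^2.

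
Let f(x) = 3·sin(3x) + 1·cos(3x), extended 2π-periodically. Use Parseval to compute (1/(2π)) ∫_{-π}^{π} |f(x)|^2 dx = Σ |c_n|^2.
Σ |c_n|^2 = 5

Expand |f|^2 and use orthogonality of {sin(nx), cos(mx)} on [-π, π]:
  ∫_{-π}^{π} sin(nx)^2 dx = π, ∫ cos(mx)^2 dx = π, and cross terms integrate to 0.
So ∫_{-π}^{π} f(x)^2 dx = 3^2 · π + 1^2 · π = (9 + 1)π.
Divide by 2π: (9 + 1)/2 = 5.
By Parseval, this equals Σ |c_n|^2.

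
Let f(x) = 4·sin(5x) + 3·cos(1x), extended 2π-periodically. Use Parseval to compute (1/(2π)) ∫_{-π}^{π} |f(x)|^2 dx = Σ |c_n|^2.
Σ |c_n|^2 = 25/2

Expand |f|^2 and use orthogonality of {sin(nx), cos(mx)} on [-π, π]:
  ∫_{-π}^{π} sin(nx)^2 dx = π, ∫ cos(mx)^2 dx = π, and cross terms integrate to 0.
So ∫_{-π}^{π} f(x)^2 dx = 4^2 · π + 3^2 · π = (16 + 9)π.
Divide by 2π: (16 + 9)/2 = 25/2.
By Parseval, this equals Σ |c_n|^2.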